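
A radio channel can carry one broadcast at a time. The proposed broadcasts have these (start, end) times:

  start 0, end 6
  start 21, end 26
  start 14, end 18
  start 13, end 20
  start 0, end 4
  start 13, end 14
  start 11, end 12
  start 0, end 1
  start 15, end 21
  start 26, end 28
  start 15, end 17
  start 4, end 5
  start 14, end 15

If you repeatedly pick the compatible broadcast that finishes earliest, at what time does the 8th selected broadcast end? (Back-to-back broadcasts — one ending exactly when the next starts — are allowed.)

28

By end time: (0,1), (0,4), (4,5), (0,6), (11,12), (13,14), (14,15), (15,17), (14,18), (13,20), (15,21), (21,26), (26,28).
Pick (0,1); next start ≥ 1 → (4,5); next start ≥ 5 → (11,12); next start ≥ 12 → (13,14); next start ≥ 14 → (14,15); next start ≥ 15 → (15,17); next start ≥ 17 → (21,26); next start ≥ 26 → (26,28).
Selected: (0,1) (4,5) (11,12) (13,14) (14,15) (15,17) (21,26) (26,28)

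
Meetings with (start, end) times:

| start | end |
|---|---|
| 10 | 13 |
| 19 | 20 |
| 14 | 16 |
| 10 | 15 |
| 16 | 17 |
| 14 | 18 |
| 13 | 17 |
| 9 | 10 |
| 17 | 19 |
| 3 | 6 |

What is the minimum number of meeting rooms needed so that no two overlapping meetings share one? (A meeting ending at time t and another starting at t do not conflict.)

4

Events (time:±→running): 3:+→1 6:-→0 9:+→1 10:-→0 10:+→1 10:+→2 13:-→1 13:+→2 14:+→3 14:+→4 … peak 4.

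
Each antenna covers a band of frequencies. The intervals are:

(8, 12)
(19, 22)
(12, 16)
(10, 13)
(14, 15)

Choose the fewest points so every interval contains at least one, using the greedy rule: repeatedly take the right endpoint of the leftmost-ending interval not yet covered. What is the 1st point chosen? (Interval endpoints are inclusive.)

Process intervals by earliest right end; each time one isn't hit yet, stab at its right endpoint.
By right end: [8,12]  [10,13]  [14,15]  [12,16]  [19,22]
[8,12] uncovered → point at 12; [14,15] uncovered → point at 15; [19,22] uncovered → point at 22.
Points: 12, 15, 22 (3 total).

12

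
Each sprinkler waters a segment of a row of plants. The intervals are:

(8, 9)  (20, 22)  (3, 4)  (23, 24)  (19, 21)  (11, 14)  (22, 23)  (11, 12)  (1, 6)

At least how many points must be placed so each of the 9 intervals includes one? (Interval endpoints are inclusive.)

5

Sort by right endpoint; whenever an interval is uncovered, place a point at its right end.
Sorted: [3,4] [1,6] [8,9] [11,12] [11,14] [19,21] [20,22] [22,23] [23,24]
{[3,4],[1,6]} hit by 4; {[8,9]} hit by 9; {[11,12],[11,14]} hit by 12; {[19,21],[20,22]} hit by 21; {[22,23],[23,24]} hit by 23.
Points: 4, 9, 12, 21, 23 (5 total).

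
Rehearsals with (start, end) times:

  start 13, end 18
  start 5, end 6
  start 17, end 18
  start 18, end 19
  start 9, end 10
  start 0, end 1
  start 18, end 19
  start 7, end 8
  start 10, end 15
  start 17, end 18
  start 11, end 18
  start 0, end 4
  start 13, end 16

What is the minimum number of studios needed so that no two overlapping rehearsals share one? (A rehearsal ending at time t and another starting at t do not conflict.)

Events (time:±→running): 0:+→1 0:+→2 1:-→1 4:-→0 5:+→1 6:-→0 7:+→1 8:-→0 9:+→1 10:-→0 10:+→1 11:+→2 13:+→3 13:+→4 … peak 4.

4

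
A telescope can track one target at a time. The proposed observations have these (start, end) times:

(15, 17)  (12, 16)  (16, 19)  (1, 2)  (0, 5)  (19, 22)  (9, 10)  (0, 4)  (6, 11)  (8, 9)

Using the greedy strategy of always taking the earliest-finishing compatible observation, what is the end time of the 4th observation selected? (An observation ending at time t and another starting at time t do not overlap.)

16

By end time: (1,2), (0,4), (0,5), (8,9), (9,10), (6,11), (12,16), (15,17), (16,19), (19,22).
Pick (1,2); next start ≥ 2 → (8,9); next start ≥ 9 → (9,10); next start ≥ 10 → (12,16); next start ≥ 16 → (16,19); next start ≥ 19 → (19,22).
Selected: (1,2) (8,9) (9,10) (12,16) (16,19) (19,22)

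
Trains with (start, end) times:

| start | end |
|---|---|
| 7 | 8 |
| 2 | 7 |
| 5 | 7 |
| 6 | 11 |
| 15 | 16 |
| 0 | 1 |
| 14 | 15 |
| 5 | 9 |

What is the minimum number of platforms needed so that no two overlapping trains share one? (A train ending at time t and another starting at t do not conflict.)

4

The answer is the maximum number of intervals overlapping at any instant.
Events (time:±→running): 0:+→1 1:-→0 2:+→1 5:+→2 5:+→3 6:+→4 … peak 4.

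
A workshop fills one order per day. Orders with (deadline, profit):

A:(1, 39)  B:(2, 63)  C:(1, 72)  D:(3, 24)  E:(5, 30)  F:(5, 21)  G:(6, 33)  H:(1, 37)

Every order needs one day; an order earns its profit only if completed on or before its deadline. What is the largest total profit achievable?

243

Sort by profit descending; place each in the latest free slot ≤ its deadline.
By profit: C(d1,72), B(d2,63), A(d1,39), H(d1,37), G(d6,33), E(d5,30), D(d3,24), F(d5,21)
C→slot 1; B→slot 2; A skipped; H skipped; G→slot 6; E→slot 5; D→slot 3; F→slot 4.
Profit = 72 + 63 + 24 + 21 + 30 + 33 = 243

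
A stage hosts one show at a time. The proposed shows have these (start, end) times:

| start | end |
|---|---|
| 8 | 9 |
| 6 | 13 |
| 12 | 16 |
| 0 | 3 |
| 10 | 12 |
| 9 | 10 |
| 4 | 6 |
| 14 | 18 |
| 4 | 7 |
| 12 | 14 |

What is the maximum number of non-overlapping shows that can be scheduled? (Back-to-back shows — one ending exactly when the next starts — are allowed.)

Greedy by earliest finish: after sorting by end time, pick each interval compatible with the last pick.
Sorted by end: (0,3)  (4,6)  (4,7)  (8,9)  (9,10)  (10,12)  (6,13)  (12,14)  (12,16)  (14,18)
take (0,3); take (4,6); take (8,9); take (9,10); take (10,12); take (12,14); skip (12,16); take (14,18).
Selected 7 shows.

7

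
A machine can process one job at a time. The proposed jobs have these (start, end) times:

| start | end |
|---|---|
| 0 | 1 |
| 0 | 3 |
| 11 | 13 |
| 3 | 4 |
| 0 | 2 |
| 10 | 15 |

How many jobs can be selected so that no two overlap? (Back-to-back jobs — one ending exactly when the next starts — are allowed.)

3

By end time: (0,1), (0,2), (0,3), (3,4), (11,13), (10,15).
Pick (0,1); next start ≥ 1 → (3,4); next start ≥ 4 → (11,13).
Selected 3 jobs.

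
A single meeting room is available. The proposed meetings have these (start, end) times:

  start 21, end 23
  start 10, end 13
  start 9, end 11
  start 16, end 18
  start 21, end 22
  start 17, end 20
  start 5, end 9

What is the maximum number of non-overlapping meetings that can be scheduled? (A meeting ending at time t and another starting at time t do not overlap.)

Sorted by end: (5,9)  (9,11)  (10,13)  (16,18)  (17,20)  (21,22)  (21,23)
take (5,9); take (9,11); take (16,18); take (21,22).
Selected 4 meetings.

4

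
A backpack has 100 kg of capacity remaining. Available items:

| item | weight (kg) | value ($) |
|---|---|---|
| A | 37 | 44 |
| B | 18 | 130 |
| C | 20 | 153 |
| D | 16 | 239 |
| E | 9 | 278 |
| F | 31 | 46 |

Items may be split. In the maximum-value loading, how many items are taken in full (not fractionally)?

5

Sort by value per unit weight and fill in that order.
Order: E (278/9=30.89) > D (239/16=14.94) > C (153/20=7.65) > B (130/18=7.22) > F (46/31=1.48) > A (44/37=1.19)
Fill: take E (9 @ 278) → take D (16 @ 239) → take C (20 @ 153) → take B (18 @ 130) → take F (31 @ 46) → take 6/37 of A → 7.14; 100/100 used.
5 item(s) taken whole; one partial (take 6/37 of A).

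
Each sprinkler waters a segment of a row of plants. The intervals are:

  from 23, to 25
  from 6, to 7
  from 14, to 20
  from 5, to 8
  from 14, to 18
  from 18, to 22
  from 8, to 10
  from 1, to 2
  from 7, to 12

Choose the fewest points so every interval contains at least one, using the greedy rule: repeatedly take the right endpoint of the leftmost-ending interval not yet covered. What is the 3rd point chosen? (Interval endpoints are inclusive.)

10

Sorted: [1,2] [6,7] [5,8] [8,10] [7,12] [14,18] [14,20] [18,22] [23,25]
{[1,2]} hit by 2; {[6,7],[5,8]} hit by 7; {[8,10],[7,12]} hit by 10; {[14,18],[14,20],[18,22]} hit by 18; {[23,25]} hit by 25.
Points: 2, 7, 10, 18, 25 (5 total).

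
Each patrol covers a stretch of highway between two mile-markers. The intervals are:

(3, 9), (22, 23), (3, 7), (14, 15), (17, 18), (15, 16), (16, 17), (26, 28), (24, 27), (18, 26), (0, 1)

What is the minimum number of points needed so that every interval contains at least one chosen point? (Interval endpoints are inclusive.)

Sorted: [0,1] [3,7] [3,9] [14,15] [15,16] [16,17] [17,18] [22,23] [18,26] [24,27] [26,28]
{[0,1]} hit by 1; {[3,7],[3,9]} hit by 7; {[14,15],[15,16]} hit by 15; {[16,17],[17,18]} hit by 17; {[22,23],[18,26]} hit by 23; {[24,27],[26,28]} hit by 27.
Points: 1, 7, 15, 17, 23, 27 (6 total).

6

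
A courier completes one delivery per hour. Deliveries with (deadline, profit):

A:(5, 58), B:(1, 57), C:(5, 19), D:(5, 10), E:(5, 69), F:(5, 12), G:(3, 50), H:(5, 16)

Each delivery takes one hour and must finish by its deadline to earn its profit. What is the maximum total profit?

Sort by profit descending; place each in the latest free slot ≤ its deadline.
Profit order: E=69 A=58 B=57 G=50 C=19 H=16 F=12 D=10
Assign: E→slot 5, A→slot 4, B→slot 1, G→slot 3, C→slot 2, H skipped, F skipped, D skipped.
Slots: [1:B] [2:C] [3:G] [4:A] [5:E]
Profit = 57 + 19 + 50 + 58 + 69 = 253

253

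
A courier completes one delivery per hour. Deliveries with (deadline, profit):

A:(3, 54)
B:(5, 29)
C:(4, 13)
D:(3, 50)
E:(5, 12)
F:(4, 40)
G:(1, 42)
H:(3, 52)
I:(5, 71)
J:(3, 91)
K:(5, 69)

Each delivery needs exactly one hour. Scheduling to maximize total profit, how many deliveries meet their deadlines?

5

Sort by profit descending; place each in the latest free slot ≤ its deadline.
By profit: J(d3,91), I(d5,71), K(d5,69), A(d3,54), H(d3,52), D(d3,50), G(d1,42), F(d4,40), B(d5,29), C(d4,13), E(d5,12)
J→slot 3; I→slot 5; K→slot 4; A→slot 2; H→slot 1; D skipped; G skipped; F skipped; B skipped; C skipped; E skipped.
5 of 11 scheduled.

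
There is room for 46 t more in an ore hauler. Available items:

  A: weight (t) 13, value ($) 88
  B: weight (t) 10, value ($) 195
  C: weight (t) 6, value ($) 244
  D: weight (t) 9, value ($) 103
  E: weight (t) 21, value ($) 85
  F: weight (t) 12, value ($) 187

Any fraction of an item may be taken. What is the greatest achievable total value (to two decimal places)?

789.92

Sort by value per unit weight and fill in that order.
Order: C (244/6=40.67) > B (195/10=19.50) > F (187/12=15.58) > D (103/9=11.44) > A (88/13=6.77) > E (85/21=4.05)
Fill: take C (6 @ 244) → take B (10 @ 195) → take F (12 @ 187) → take D (9 @ 103) → take 9/13 of A → 60.92; 46/46 used.
Total value = 789.92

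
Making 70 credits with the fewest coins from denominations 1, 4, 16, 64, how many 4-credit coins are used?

1

Greedy: take as many of the largest coin as possible, then repeat with the remainder.
70 − 1×64→6 − 1×4→2 − 2×1→0
Count of 4: 1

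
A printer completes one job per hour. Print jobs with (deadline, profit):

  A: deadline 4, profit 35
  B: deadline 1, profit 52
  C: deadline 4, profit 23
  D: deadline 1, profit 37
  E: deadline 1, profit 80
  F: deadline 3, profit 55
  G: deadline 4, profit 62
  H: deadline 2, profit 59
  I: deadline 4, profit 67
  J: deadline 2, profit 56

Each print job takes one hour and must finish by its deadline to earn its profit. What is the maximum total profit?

268

Sort by profit descending; place each in the latest free slot ≤ its deadline.
By profit: E(d1,80), I(d4,67), G(d4,62), H(d2,59), J(d2,56), F(d3,55), B(d1,52), D(d1,37), A(d4,35), C(d4,23)
E→slot 1; I→slot 4; G→slot 3; H→slot 2; J skipped; F skipped; B skipped; D skipped; A skipped; C skipped.
Profit = 80 + 59 + 62 + 67 = 268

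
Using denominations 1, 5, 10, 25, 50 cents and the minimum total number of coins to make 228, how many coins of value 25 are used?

228 − 4×50→28 − 1×25→3 − 3×1→0
Count of 25: 1

1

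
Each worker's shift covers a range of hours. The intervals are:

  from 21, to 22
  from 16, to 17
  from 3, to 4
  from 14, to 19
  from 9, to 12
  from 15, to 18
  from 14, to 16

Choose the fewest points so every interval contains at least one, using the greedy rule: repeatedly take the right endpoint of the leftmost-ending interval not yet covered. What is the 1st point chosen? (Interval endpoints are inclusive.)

4

Process intervals by earliest right end; each time one isn't hit yet, stab at its right endpoint.
By right end: [3,4]  [9,12]  [14,16]  [16,17]  [15,18]  [14,19]  [21,22]
[3,4] uncovered → point at 4; [9,12] uncovered → point at 12; [14,16] uncovered → point at 16; [21,22] uncovered → point at 22.
Points: 4, 12, 16, 22 (4 total).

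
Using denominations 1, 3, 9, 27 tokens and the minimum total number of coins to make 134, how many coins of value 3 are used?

Greedy: take as many of the largest coin as possible, then repeat with the remainder.
134 = 4×27 + 2×9 + 2×3 + 2×1
Count of 3: 2

2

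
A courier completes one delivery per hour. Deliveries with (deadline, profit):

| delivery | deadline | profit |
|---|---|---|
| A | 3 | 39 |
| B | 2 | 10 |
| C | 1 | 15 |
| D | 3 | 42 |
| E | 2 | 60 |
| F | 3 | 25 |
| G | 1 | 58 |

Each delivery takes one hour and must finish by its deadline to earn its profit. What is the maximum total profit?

160

Take jobs in profit order; each goes to the latest open slot no later than its deadline.
Profit order: E=60 G=58 D=42 A=39 F=25 C=15 B=10
Assign: E→slot 2, G→slot 1, D→slot 3, A skipped, F skipped, C skipped, B skipped.
Slots: [1:G] [2:E] [3:D]
Profit = 58 + 60 + 42 = 160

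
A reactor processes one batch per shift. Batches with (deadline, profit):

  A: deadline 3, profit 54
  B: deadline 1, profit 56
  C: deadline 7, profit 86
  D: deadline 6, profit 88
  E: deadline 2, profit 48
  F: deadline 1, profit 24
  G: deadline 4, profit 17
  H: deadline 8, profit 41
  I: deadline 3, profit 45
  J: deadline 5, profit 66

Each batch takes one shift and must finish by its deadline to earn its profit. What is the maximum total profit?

456

Profit order: D=88 C=86 J=66 B=56 A=54 E=48 I=45 H=41 F=24 G=17
Assign: D→slot 6, C→slot 7, J→slot 5, B→slot 1, A→slot 3, E→slot 2, I skipped, H→slot 8, F skipped, G→slot 4.
Slots: [1:B] [2:E] [3:A] [4:G] [5:J] [6:D] [7:C] [8:H]
Profit = 56 + 48 + 54 + 17 + 66 + 88 + 86 + 41 = 456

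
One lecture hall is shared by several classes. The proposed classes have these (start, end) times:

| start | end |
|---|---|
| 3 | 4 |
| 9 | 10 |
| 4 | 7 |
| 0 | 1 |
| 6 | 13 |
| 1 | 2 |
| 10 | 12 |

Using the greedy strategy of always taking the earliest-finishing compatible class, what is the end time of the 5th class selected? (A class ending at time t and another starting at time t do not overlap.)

Order by finish time; keep every interval that doesn't clash with the previous kept one.
Sorted by end: (0,1)  (1,2)  (3,4)  (4,7)  (9,10)  (10,12)  (6,13)
take (0,1); take (1,2); take (3,4); take (4,7); take (9,10); take (10,12); skip (6,13).
Selected: (0,1) (1,2) (3,4) (4,7) (9,10) (10,12)

10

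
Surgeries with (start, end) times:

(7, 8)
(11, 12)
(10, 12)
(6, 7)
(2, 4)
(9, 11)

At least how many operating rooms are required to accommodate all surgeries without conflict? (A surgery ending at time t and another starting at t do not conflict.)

2

The answer is the maximum number of intervals overlapping at any instant.
Events (time:±→running): 2:+→1 4:-→0 6:+→1 7:-→0 7:+→1 8:-→0 9:+→1 10:+→2 … peak 2.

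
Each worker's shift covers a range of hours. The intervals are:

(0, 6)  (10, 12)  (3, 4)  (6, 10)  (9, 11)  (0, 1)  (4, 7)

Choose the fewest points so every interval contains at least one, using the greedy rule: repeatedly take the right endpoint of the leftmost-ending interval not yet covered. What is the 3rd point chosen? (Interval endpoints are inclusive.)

10

Process intervals by earliest right end; each time one isn't hit yet, stab at its right endpoint.
Sorted: [0,1] [3,4] [0,6] [4,7] [6,10] [9,11] [10,12]
{[0,1]} hit by 1; {[3,4],[0,6],[4,7]} hit by 4; {[6,10],[9,11],[10,12]} hit by 10.
Points: 1, 4, 10 (3 total).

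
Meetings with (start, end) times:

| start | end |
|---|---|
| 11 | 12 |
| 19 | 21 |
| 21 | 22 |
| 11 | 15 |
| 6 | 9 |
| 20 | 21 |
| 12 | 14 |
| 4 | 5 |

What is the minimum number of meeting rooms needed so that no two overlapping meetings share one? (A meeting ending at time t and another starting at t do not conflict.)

2

The answer is the maximum number of intervals overlapping at any instant.
Events (time:±→running): 4:+→1 5:-→0 6:+→1 9:-→0 11:+→1 11:+→2 … peak 2.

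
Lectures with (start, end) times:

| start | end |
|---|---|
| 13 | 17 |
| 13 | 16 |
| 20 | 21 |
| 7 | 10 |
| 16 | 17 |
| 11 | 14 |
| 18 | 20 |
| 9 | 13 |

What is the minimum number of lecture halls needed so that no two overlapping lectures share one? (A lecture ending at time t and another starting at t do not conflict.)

The answer is the maximum number of intervals overlapping at any instant.
Events (time:±→running): 7:+→1 9:+→2 10:-→1 11:+→2 13:-→1 13:+→2 13:+→3 … peak 3.

3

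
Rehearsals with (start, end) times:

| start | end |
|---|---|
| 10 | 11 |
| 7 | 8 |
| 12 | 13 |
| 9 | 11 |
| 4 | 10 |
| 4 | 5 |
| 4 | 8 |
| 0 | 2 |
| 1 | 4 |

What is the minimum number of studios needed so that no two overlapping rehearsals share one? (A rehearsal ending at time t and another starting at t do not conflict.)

3

The answer is the maximum number of intervals overlapping at any instant.
starts: [0, 1, 4, 4, 4, 7, 9, 10, 12]
ends:   [2, 4, 5, 8, 8, 10, 11, 11, 13]
s0→1 s1→2 e2→1 e4→0 s4→1 s4→2 s4→3  — peak 3.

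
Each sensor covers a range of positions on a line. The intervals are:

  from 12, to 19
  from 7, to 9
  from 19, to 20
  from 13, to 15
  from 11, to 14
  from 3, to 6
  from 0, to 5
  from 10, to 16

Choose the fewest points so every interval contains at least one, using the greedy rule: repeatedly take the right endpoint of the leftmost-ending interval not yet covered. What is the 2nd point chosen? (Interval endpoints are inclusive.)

9

Process intervals by earliest right end; each time one isn't hit yet, stab at its right endpoint.
Sorted: [0,5] [3,6] [7,9] [11,14] [13,15] [10,16] [12,19] [19,20]
{[0,5],[3,6]} hit by 5; {[7,9]} hit by 9; {[11,14],[13,15],[10,16],[12,19]} hit by 14; {[19,20]} hit by 20.
Points: 5, 9, 14, 20 (4 total).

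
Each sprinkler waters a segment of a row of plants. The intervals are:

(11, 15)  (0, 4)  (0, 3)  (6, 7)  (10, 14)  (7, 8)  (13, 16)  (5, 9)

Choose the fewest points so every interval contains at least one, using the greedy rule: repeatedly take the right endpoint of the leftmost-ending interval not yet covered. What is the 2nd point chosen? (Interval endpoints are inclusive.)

7

Sort by right endpoint; whenever an interval is uncovered, place a point at its right end.
By right end: [0,3]  [0,4]  [6,7]  [7,8]  [5,9]  [10,14]  [11,15]  [13,16]
[0,3] uncovered → point at 3; [6,7] uncovered → point at 7; [10,14] uncovered → point at 14.
Points: 3, 7, 14 (3 total).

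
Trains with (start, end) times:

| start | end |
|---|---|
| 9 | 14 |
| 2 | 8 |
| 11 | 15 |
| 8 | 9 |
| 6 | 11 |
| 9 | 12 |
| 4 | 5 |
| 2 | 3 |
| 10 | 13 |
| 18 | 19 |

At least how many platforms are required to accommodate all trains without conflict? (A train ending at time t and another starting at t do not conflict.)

4

The answer is the maximum number of intervals overlapping at any instant.
starts: [2, 2, 4, 6, 8, 9, 9, 10, 11, 18]
ends:   [3, 5, 8, 9, 11, 12, 13, 14, 15, 19]
s2→1 s2→2 e3→1 s4→2 e5→1 s6→2 e8→1 s8→2 e9→1 s9→2 s9→3 s10→4  — peak 4.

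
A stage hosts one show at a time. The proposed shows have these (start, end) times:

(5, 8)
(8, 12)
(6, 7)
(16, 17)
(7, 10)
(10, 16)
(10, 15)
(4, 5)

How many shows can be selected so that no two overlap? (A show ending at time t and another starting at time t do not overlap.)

Greedy by earliest finish: after sorting by end time, pick each interval compatible with the last pick.
Sorted by end: (4,5)  (6,7)  (5,8)  (7,10)  (8,12)  (10,15)  (10,16)  (16,17)
take (4,5); take (6,7); take (7,10); skip (8,12); take (10,15); skip (10,16); take (16,17).
Selected 5 shows.

5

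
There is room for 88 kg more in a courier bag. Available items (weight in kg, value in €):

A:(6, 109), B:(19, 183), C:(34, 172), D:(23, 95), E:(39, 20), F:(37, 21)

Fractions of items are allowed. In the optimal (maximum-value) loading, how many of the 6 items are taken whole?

4

Sort by value per unit weight and fill in that order.
Order: A (109/6=18.17) > B (183/19=9.63) > C (172/34=5.06) > D (95/23=4.13) > F (21/37=0.57) > E (20/39=0.51)
Fill: take A (6 @ 109) → take B (19 @ 183) → take C (34 @ 172) → take D (23 @ 95) → take 6/37 of F → 3.41; 88/88 used.
4 item(s) taken whole; one partial (take 6/37 of F).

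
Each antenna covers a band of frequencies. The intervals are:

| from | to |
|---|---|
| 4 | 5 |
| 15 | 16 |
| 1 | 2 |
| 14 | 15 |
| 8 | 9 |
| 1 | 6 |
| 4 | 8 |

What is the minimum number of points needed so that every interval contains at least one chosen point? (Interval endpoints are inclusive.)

Sorted: [1,2] [4,5] [1,6] [4,8] [8,9] [14,15] [15,16]
{[1,2]} hit by 2; {[4,5],[1,6],[4,8]} hit by 5; {[8,9]} hit by 9; {[14,15],[15,16]} hit by 15.
Points: 2, 5, 9, 15 (4 total).

4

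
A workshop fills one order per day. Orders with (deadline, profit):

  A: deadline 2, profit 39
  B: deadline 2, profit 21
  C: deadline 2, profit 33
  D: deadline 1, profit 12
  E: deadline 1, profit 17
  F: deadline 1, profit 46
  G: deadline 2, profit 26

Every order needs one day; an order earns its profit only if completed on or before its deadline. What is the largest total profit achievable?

Take jobs in profit order; each goes to the latest open slot no later than its deadline.
By profit: F(d1,46), A(d2,39), C(d2,33), G(d2,26), B(d2,21), E(d1,17), D(d1,12)
F→slot 1; A→slot 2; C skipped; G skipped; B skipped; E skipped; D skipped.
Profit = 46 + 39 = 85

85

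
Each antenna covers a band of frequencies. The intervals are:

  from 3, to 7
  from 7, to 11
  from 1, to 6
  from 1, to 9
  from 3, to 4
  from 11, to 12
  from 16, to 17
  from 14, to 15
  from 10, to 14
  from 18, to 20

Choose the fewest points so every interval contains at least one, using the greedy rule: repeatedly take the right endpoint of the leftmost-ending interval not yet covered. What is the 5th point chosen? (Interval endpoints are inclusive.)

Sort by right endpoint; whenever an interval is uncovered, place a point at its right end.
Sorted: [3,4] [1,6] [3,7] [1,9] [7,11] [11,12] [10,14] [14,15] [16,17] [18,20]
{[3,4],[1,6],[3,7],[1,9]} hit by 4; {[7,11],[11,12],[10,14]} hit by 11; {[14,15]} hit by 15; {[16,17]} hit by 17; {[18,20]} hit by 20.
Points: 4, 11, 15, 17, 20 (5 total).

20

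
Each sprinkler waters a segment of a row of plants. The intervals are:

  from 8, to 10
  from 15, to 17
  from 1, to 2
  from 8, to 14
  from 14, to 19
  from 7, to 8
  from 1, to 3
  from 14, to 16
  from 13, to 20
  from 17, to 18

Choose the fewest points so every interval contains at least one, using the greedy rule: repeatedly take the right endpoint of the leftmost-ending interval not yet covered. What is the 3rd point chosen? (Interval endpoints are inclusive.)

16

Sort by right endpoint; whenever an interval is uncovered, place a point at its right end.
Sorted: [1,2] [1,3] [7,8] [8,10] [8,14] [14,16] [15,17] [17,18] [14,19] [13,20]
{[1,2],[1,3]} hit by 2; {[7,8],[8,10],[8,14]} hit by 8; {[14,16],[15,17]} hit by 16; {[17,18],[14,19],[13,20]} hit by 18.
Points: 2, 8, 16, 18 (4 total).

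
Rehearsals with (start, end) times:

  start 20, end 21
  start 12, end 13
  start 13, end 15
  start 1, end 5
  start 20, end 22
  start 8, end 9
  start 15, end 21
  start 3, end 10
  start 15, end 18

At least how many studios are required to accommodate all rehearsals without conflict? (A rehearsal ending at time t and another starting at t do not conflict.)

3

The answer is the maximum number of intervals overlapping at any instant.
Events (time:±→running): 1:+→1 3:+→2 5:-→1 8:+→2 9:-→1 10:-→0 12:+→1 13:-→0 13:+→1 15:-→0 15:+→1 15:+→2 18:-→1 20:+→2 20:+→3 … peak 3.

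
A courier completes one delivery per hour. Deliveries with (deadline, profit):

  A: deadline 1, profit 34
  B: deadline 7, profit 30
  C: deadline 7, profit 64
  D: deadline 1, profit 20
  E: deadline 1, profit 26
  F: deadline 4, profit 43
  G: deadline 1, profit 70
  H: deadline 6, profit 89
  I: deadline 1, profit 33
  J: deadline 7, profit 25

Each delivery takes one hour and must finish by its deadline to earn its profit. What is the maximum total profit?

Sort by profit descending; place each in the latest free slot ≤ its deadline.
By profit: H(d6,89), G(d1,70), C(d7,64), F(d4,43), A(d1,34), I(d1,33), B(d7,30), E(d1,26), J(d7,25), D(d1,20)
H→slot 6; G→slot 1; C→slot 7; F→slot 4; A skipped; I skipped; B→slot 5; E skipped; J→slot 3; D skipped.
Profit = 70 + 25 + 43 + 30 + 89 + 64 = 321

321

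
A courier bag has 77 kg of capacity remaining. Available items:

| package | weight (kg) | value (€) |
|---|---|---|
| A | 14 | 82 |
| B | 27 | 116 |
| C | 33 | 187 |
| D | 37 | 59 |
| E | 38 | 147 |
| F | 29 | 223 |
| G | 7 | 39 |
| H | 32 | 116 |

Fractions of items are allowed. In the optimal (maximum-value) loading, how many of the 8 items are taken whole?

Greedy by value/weight ratio, highest first.
Order: F (223/29=7.69) > A (82/14=5.86) > C (187/33=5.67) > G (39/7=5.57) > B (116/27=4.30) > E (147/38=3.87) > H (116/32=3.62) > D (59/37=1.59)
Fill: take F (29 @ 223) → take A (14 @ 82) → take C (33 @ 187) → take 1/7 of G → 5.57; 77/77 used.
3 item(s) taken whole; one partial (take 1/7 of G).

3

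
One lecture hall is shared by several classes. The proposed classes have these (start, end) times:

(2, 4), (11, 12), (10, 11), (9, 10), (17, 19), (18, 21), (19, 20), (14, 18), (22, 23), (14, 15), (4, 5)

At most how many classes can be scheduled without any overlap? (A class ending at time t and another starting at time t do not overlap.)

Greedy by earliest finish: after sorting by end time, pick each interval compatible with the last pick.
Sorted by end: (2,4)  (4,5)  (9,10)  (10,11)  (11,12)  (14,15)  (14,18)  (17,19)  (19,20)  (18,21)  (22,23)
take (2,4); take (4,5); take (9,10); take (10,11); take (11,12); take (14,15); take (17,19); take (19,20); take (22,23).
Selected 9 classes.

9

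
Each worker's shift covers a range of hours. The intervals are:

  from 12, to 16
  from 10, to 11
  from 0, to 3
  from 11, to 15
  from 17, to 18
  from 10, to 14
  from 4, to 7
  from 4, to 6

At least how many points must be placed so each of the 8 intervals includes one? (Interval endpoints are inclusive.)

5

Process intervals by earliest right end; each time one isn't hit yet, stab at its right endpoint.
By right end: [0,3]  [4,6]  [4,7]  [10,11]  [10,14]  [11,15]  [12,16]  [17,18]
[0,3] uncovered → point at 3; [4,6] uncovered → point at 6; [10,11] uncovered → point at 11; [12,16] uncovered → point at 16; [17,18] uncovered → point at 18.
Points: 3, 6, 11, 16, 18 (5 total).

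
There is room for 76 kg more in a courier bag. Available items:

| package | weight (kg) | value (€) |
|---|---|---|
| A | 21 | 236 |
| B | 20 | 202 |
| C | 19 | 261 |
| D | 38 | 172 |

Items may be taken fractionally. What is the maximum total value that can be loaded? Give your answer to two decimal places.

Ratios (sorted): C 13.74, A 11.24, B 10.10, D 4.53
take C (19 @ 261); take A (21 @ 236); take B (20 @ 202); take 16/38 of D → 72.42. Capacity used 76/76.
Total value = 771.42

771.42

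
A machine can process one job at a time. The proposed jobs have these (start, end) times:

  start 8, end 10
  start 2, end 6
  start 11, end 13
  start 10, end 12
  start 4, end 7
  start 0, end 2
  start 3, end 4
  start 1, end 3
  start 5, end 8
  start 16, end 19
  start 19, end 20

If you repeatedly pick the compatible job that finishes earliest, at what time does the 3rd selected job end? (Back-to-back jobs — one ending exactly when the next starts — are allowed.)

7

Sort by end time and greedily take each interval whose start is ≥ the last chosen end.
By end time: (0,2), (1,3), (3,4), (2,6), (4,7), (5,8), (8,10), (10,12), (11,13), (16,19), (19,20).
Pick (0,2); next start ≥ 2 → (3,4); next start ≥ 4 → (4,7); next start ≥ 7 → (8,10); next start ≥ 10 → (10,12); next start ≥ 12 → (16,19); next start ≥ 19 → (19,20).
Selected: (0,2) (3,4) (4,7) (8,10) (10,12) (16,19) (19,20)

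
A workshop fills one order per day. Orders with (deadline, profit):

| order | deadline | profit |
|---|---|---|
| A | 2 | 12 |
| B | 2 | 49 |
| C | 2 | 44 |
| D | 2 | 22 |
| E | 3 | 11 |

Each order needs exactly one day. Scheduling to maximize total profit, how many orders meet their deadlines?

Take jobs in profit order; each goes to the latest open slot no later than its deadline.
Profit order: B=49 C=44 D=22 A=12 E=11
Assign: B→slot 2, C→slot 1, D skipped, A skipped, E→slot 3.
Slots: [1:C] [2:B] [3:E]
3 of 5 scheduled.

3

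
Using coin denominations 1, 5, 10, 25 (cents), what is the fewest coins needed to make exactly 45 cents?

Greedy: take as many of the largest coin as possible, then repeat with the remainder.
45 = 1×25 + 2×10
Total coins = 1 + 2 = 3

3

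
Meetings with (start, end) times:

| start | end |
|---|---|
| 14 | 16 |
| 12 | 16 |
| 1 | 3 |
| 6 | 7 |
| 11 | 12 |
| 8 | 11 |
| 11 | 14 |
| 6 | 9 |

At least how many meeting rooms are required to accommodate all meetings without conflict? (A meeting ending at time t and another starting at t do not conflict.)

Events (time:±→running): 1:+→1 3:-→0 6:+→1 6:+→2 … peak 2.

2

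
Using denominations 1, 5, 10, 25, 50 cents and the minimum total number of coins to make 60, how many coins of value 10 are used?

1

60 = 1×50 + 1×10
Count of 10: 1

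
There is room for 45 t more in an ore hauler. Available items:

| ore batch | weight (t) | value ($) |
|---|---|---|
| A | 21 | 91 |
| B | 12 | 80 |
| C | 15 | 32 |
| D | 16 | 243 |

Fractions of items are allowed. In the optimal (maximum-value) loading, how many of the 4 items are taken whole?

Ratios (sorted): D 15.19, B 6.67, A 4.33, C 2.13
take D (16 @ 243); take B (12 @ 80); take 17/21 of A → 73.67. Capacity used 45/45.
2 item(s) taken whole; one partial (take 17/21 of A).

2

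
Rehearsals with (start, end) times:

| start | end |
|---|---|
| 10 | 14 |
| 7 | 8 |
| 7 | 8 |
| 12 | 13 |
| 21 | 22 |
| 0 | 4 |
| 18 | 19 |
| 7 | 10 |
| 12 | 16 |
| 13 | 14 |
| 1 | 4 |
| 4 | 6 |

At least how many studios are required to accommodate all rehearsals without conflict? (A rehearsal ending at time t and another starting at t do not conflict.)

3

The answer is the maximum number of intervals overlapping at any instant.
Events (time:±→running): 0:+→1 1:+→2 4:-→1 4:-→0 4:+→1 6:-→0 7:+→1 7:+→2 7:+→3 … peak 3.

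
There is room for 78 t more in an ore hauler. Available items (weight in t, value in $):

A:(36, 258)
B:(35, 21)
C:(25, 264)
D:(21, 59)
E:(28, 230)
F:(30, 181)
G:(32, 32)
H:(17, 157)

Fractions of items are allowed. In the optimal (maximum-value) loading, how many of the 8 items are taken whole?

Ratios (sorted): C 10.56, H 9.24, E 8.21, A 7.17, F 6.03, D 2.81, G 1.00, B 0.60
take C (25 @ 264); take H (17 @ 157); take E (28 @ 230); take 8/36 of A → 57.33. Capacity used 78/78.
3 item(s) taken whole; one partial (take 8/36 of A).

3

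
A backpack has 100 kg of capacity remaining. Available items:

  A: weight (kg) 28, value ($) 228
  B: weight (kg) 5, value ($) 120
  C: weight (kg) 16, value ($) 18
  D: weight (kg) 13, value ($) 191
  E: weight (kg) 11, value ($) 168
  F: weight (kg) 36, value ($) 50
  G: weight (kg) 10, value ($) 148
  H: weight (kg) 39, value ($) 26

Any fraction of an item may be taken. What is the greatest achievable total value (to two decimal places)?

Ratios (sorted): B 24.00, E 15.27, G 14.80, D 14.69, A 8.14, F 1.39, C 1.12, H 0.67
take B (5 @ 120); take E (11 @ 168); take G (10 @ 148); take D (13 @ 191); take A (28 @ 228); take 33/36 of F → 45.83. Capacity used 100/100.
Total value = 900.83

900.83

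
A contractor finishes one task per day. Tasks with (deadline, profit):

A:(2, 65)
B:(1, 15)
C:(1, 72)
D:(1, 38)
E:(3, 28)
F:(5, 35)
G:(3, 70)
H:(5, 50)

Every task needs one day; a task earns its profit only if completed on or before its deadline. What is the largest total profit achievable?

292

By profit: C(d1,72), G(d3,70), A(d2,65), H(d5,50), D(d1,38), F(d5,35), E(d3,28), B(d1,15)
C→slot 1; G→slot 3; A→slot 2; H→slot 5; D skipped; F→slot 4; E skipped; B skipped.
Profit = 72 + 65 + 70 + 35 + 50 = 292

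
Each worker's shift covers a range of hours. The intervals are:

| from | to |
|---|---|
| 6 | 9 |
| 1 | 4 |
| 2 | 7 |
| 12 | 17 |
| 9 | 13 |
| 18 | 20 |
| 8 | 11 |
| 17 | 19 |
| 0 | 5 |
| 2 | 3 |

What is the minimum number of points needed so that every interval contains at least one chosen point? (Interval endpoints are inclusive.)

4

Process intervals by earliest right end; each time one isn't hit yet, stab at its right endpoint.
Sorted: [2,3] [1,4] [0,5] [2,7] [6,9] [8,11] [9,13] [12,17] [17,19] [18,20]
{[2,3],[1,4],[0,5],[2,7]} hit by 3; {[6,9],[8,11],[9,13]} hit by 9; {[12,17],[17,19]} hit by 17; {[18,20]} hit by 20.
Points: 3, 9, 17, 20 (4 total).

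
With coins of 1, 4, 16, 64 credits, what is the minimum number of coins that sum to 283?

283 − 4×64→27 − 1×16→11 − 2×4→3 − 3×1→0
Total coins = 4 + 1 + 2 + 3 = 10

10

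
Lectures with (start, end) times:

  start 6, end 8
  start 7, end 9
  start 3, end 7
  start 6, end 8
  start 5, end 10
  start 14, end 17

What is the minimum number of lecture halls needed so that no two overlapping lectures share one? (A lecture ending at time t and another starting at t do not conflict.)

4

The answer is the maximum number of intervals overlapping at any instant.
starts: [3, 5, 6, 6, 7, 14]
ends:   [7, 8, 8, 9, 10, 17]
s3→1 s5→2 s6→3 s6→4  — peak 4.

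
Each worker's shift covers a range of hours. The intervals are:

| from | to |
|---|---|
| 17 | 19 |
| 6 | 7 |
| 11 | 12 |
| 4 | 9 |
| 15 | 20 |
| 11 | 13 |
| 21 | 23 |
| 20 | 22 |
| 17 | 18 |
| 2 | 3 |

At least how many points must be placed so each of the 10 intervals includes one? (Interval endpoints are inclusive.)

Process intervals by earliest right end; each time one isn't hit yet, stab at its right endpoint.
Sorted: [2,3] [6,7] [4,9] [11,12] [11,13] [17,18] [17,19] [15,20] [20,22] [21,23]
{[2,3]} hit by 3; {[6,7],[4,9]} hit by 7; {[11,12],[11,13]} hit by 12; {[17,18],[17,19],[15,20]} hit by 18; {[20,22],[21,23]} hit by 22.
Points: 3, 7, 12, 18, 22 (5 total).

5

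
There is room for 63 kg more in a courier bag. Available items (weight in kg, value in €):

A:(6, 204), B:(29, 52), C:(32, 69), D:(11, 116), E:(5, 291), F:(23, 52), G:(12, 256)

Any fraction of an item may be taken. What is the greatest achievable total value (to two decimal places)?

Order: E (291/5=58.20) > A (204/6=34.00) > G (256/12=21.33) > D (116/11=10.55) > F (52/23=2.26) > C (69/32=2.16) > B (52/29=1.79)
Fill: take E (5 @ 291) → take A (6 @ 204) → take G (12 @ 256) → take D (11 @ 116) → take F (23 @ 52) → take 6/32 of C → 12.94; 63/63 used.
Total value = 931.94

931.94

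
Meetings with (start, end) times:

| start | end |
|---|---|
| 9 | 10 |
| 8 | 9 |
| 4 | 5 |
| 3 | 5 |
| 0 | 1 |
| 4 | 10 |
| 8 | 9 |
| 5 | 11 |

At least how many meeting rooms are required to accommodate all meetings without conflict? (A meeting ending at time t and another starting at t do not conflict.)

4

The answer is the maximum number of intervals overlapping at any instant.
Events (time:±→running): 0:+→1 1:-→0 3:+→1 4:+→2 4:+→3 5:-→2 5:-→1 5:+→2 8:+→3 8:+→4 … peak 4.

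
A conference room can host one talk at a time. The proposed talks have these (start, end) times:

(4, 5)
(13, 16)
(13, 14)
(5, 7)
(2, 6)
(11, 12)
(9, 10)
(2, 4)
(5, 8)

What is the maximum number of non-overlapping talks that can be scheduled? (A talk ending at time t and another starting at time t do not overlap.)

6

Order by finish time; keep every interval that doesn't clash with the previous kept one.
By end time: (2,4), (4,5), (2,6), (5,7), (5,8), (9,10), (11,12), (13,14), (13,16).
Pick (2,4); next start ≥ 4 → (4,5); next start ≥ 5 → (5,7); next start ≥ 7 → (9,10); next start ≥ 10 → (11,12); next start ≥ 12 → (13,14).
Selected 6 talks.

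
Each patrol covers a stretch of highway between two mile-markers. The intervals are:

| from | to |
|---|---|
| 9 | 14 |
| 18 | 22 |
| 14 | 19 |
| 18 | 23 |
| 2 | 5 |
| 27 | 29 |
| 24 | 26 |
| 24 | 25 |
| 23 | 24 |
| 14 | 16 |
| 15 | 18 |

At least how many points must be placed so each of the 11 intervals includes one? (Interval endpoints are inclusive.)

Sorted: [2,5] [9,14] [14,16] [15,18] [14,19] [18,22] [18,23] [23,24] [24,25] [24,26] [27,29]
{[2,5]} hit by 5; {[9,14],[14,16]} hit by 14; {[15,18],[14,19],[18,22],[18,23]} hit by 18; {[23,24],[24,25],[24,26]} hit by 24; {[27,29]} hit by 29.
Points: 5, 14, 18, 24, 29 (5 total).

5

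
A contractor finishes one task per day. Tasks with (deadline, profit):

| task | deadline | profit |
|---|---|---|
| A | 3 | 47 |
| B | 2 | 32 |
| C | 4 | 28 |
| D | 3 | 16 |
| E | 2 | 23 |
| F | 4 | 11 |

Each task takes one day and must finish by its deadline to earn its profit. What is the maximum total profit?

Take jobs in profit order; each goes to the latest open slot no later than its deadline.
By profit: A(d3,47), B(d2,32), C(d4,28), E(d2,23), D(d3,16), F(d4,11)
A→slot 3; B→slot 2; C→slot 4; E→slot 1; D skipped; F skipped.
Profit = 23 + 32 + 47 + 28 = 130

130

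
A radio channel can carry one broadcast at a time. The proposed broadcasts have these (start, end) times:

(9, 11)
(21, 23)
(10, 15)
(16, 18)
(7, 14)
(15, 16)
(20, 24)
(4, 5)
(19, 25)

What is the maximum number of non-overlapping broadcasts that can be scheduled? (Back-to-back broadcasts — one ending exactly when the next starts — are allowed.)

Greedy by earliest finish: after sorting by end time, pick each interval compatible with the last pick.
By end time: (4,5), (9,11), (7,14), (10,15), (15,16), (16,18), (21,23), (20,24), (19,25).
Pick (4,5); next start ≥ 5 → (9,11); next start ≥ 11 → (15,16); next start ≥ 16 → (16,18); next start ≥ 18 → (21,23).
Selected 5 broadcasts.

5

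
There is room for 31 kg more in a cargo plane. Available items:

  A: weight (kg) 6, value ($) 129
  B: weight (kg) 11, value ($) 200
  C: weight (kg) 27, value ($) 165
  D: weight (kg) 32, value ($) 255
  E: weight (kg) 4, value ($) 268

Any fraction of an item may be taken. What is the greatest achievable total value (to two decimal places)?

676.69

Ratios (sorted): E 67.00, A 21.50, B 18.18, D 7.97, C 6.11
take E (4 @ 268); take A (6 @ 129); take B (11 @ 200); take 10/32 of D → 79.69. Capacity used 31/31.
Total value = 676.69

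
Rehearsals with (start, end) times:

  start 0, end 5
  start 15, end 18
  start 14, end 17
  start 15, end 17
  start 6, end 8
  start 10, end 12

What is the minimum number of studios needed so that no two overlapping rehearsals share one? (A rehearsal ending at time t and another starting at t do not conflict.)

3

Events (time:±→running): 0:+→1 5:-→0 6:+→1 8:-→0 10:+→1 12:-→0 14:+→1 15:+→2 15:+→3 … peak 3.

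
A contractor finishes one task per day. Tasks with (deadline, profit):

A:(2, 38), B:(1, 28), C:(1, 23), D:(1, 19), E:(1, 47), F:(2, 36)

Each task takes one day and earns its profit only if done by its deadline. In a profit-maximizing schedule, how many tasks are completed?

By profit: E(d1,47), A(d2,38), F(d2,36), B(d1,28), C(d1,23), D(d1,19)
E→slot 1; A→slot 2; F skipped; B skipped; C skipped; D skipped.
2 of 6 scheduled.

2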